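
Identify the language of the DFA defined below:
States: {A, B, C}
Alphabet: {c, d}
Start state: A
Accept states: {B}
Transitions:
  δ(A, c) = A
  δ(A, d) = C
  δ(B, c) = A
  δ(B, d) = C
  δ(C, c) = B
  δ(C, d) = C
Testing a few strings:
  'cd' → reject
  'dc' → accept
  'ccd' → reject
  'c' → reject
State roles: A=no suffix match; B=suffix is dc; C=one trailing d
All strings over {c,d} ending with dc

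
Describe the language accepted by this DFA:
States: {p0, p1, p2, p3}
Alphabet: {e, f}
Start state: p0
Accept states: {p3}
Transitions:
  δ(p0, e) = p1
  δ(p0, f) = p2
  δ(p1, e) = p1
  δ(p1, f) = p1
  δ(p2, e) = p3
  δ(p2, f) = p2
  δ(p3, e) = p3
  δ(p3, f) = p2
Testing a few strings:
  'efff' → reject
  'fef' → reject
  'ef' → reject
  'e' → reject
State roles: p0=no input read; p1=started with e (dead); p2=started with f, last symbol f; p3=started with f, last symbol e
All strings over {e,f} that start with f and end with e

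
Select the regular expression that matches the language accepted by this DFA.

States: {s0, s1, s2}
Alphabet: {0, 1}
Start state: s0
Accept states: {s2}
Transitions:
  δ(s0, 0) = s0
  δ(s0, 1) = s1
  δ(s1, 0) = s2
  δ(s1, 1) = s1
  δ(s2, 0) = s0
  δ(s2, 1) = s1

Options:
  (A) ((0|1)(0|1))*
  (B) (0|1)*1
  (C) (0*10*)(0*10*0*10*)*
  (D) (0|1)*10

Check each option against the DFA on short strings; one disagreement eliminates an option:
  (A) ((0|1)(0|1))*: on ε the DFA stays in s0 and rejects (s0 ∉ Accept), but the regex matches it → eliminate
  (B) (0|1)*1: on '1' the DFA goes s0 → s1 and rejects (s1 ∉ Accept), but the regex matches it → eliminate
  (C) (0*10*)(0*10*0*10*)*: on '1' the DFA goes s0 → s1 and rejects (s1 ∉ Accept), but the regex matches it → eliminate
  (D) (0|1)*10: agrees with the DFA on every string of length ≤ 6
Only (D) is consistent with the DFA.
(D) (0|1)*10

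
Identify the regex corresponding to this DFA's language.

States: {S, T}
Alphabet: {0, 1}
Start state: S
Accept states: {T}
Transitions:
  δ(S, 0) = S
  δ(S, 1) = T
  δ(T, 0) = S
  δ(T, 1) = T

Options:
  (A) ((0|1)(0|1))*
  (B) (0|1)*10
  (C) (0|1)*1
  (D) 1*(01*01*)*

Check each option against the DFA on short strings; one disagreement eliminates an option:
  (A) ((0|1)(0|1))*: on ε the DFA stays in S and rejects (S ∉ Accept), but the regex matches it → eliminate
  (B) (0|1)*10: on '1' the DFA goes S → T and accepts (T ∈ Accept), but the regex does not match it → eliminate
  (C) (0|1)*1: agrees with the DFA on every string of length ≤ 6
  (D) 1*(01*01*)*: on ε the DFA stays in S and rejects (S ∉ Accept), but the regex matches it → eliminate
Only (C) is consistent with the DFA.
(C) (0|1)*1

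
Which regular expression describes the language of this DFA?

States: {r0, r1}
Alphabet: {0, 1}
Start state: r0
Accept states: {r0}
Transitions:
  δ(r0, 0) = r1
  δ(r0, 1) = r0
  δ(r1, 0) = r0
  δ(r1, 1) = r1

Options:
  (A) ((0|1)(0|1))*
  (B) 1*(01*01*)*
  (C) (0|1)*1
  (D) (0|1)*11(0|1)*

Check each option against the DFA on short strings; one disagreement eliminates an option:
  (A) ((0|1)(0|1))*: on '1' the DFA goes r0 → r0 and accepts (r0 ∈ Accept), but the regex does not match it → eliminate
  (B) 1*(01*01*)*: agrees with the DFA on every string of length ≤ 6
  (C) (0|1)*1: on ε the DFA stays in r0 and accepts (r0 ∈ Accept), but the regex does not match it → eliminate
  (D) (0|1)*11(0|1)*: on ε the DFA stays in r0 and accepts (r0 ∈ Accept), but the regex does not match it → eliminate
Only (B) is consistent with the DFA.
(B) 1*(01*01*)*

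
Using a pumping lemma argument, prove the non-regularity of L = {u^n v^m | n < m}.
Assume L is regular with pumping length p. Idea: pumping up the u-block makes the u-count reach the v-count.
Choose s = u^p v^(p+1) ∈ L. By the pumping lemma, s = xyz with |xy| ≤ p, |y| > 0, so y = u^k with k ≥ 1. Then xy²z = u^(p+k) v^(p+1). Since p+k ≥ p+1, the number of u's is no longer strictly less than the number of v's, so xy²z ∉ L.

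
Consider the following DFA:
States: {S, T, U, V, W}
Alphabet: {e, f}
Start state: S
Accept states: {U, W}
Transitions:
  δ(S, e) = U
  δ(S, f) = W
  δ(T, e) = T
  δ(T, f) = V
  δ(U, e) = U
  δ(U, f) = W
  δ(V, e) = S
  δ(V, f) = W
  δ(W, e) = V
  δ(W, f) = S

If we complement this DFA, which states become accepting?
Complement accept states = All states \ Original accept states
= {S, T, U, V, W} \ {U, W}
{S, T, V}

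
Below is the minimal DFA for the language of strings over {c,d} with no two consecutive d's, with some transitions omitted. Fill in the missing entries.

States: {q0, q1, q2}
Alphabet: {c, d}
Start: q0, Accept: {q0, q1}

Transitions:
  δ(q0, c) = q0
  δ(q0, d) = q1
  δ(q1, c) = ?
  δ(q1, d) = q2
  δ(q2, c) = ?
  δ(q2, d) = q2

From the language and accept set, identify what each state tracks — q0: last symbol not d (ok); q1: last symbol d (ok); q2: saw dd (dead).
Each missing δ(q, a) is the state matching the new tracked value after reading a.
δ(q1, c) = q0; δ(q2, c) = q2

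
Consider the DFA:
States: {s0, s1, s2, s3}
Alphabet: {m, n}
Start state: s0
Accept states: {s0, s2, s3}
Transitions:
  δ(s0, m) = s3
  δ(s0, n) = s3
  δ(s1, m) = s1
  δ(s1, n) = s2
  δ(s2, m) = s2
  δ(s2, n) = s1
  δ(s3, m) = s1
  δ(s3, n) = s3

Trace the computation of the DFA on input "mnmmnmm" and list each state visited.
read 'm': s0 → s3
  read 'n': s3 → s3
  read 'm': s3 → s1
  read 'm': s1 → s1
  read 'n': s1 → s2
  read 'm': s2 → s2
  read 'm': s2 → s2
s0 -> s3 -> s3 -> s1 -> s1 -> s2 -> s2 -> s2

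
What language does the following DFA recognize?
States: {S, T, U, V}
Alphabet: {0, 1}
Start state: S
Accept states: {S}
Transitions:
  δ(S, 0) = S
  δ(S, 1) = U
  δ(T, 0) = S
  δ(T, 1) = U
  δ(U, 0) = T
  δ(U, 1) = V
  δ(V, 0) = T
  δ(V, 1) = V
Testing a few strings:
  '0101' → reject
  '10' → reject
  '01' → reject
  '1' → reject
State roles: S=value ≡ 0 (mod 4); T=value ≡ 2 (mod 4); U=value ≡ 1 (mod 4); V=value ≡ 3 (mod 4)
All binary strings representing a multiple of 4 (read in base 2; leading zeros allowed and ε counts as 0)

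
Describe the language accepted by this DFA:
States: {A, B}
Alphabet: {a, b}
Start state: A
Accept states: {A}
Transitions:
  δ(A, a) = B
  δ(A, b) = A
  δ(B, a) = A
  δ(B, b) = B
Testing a few strings:
  'abb' → reject
  'bb' → accept
  'ba' → reject
  'aba' → accept
State roles: A=even number of a's so far; B=odd number of a's so far
All strings over {a,b} with an even number of a's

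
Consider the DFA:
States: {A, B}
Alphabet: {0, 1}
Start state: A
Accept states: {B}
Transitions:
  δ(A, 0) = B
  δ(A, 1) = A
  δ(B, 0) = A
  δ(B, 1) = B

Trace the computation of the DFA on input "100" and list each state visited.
read '1': A → A
  read '0': A → B
  read '0': B → A
A -> A -> B -> A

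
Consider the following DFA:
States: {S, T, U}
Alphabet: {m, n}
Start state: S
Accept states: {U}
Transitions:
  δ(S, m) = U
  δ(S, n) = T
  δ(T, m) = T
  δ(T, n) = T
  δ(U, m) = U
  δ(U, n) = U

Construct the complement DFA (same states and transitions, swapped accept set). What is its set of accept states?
Complement accept states = All states \ Original accept states
= {S, T, U} \ {U}
{S, T}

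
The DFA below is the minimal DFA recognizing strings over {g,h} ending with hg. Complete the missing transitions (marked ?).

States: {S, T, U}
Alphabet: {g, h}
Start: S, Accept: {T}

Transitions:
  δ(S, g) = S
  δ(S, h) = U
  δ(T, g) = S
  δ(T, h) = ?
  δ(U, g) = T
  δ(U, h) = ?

From the language and accept set, identify what each state tracks — S: no suffix match; T: suffix is hg; U: one trailing h.
Each missing δ(q, a) is the state matching the new tracked value after reading a.
δ(T, h) = U; δ(U, h) = U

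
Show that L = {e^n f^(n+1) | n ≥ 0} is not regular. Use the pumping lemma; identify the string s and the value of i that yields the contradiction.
Assume L is regular with pumping length p. Idea: pumping the e-block breaks the fixed offset of 1.
Choose s = e^p f^(p+1) ∈ L. By the pumping lemma, s = xyz with |xy| ≤ p, |y| > 0, so y = e^k with k ≥ 1. Then xy²z = e^(p+k) f^(p+1). For this to be in L we would need p+1 = (p+k)+1, i.e. k = 0, contradicting k ≥ 1. So xy²z ∉ L.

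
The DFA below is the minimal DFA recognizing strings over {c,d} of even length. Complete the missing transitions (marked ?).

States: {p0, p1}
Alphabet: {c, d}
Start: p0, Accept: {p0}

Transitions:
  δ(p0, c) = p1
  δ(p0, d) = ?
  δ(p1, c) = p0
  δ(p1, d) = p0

From the language and accept set, identify what each state tracks — p0: even length so far; p1: odd length so far.
Each missing δ(q, a) is the state matching the new tracked value after reading a.
δ(p0, d) = p1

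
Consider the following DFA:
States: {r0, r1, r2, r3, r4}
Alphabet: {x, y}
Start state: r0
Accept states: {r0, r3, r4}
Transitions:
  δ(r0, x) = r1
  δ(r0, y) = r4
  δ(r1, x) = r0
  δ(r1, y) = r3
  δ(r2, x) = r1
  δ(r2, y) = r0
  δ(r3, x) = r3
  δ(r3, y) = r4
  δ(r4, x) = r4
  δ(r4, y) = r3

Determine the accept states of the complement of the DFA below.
Complement accept states = All states \ Original accept states
= {r0, r1, r2, r3, r4} \ {r0, r3, r4}
{r1, r2}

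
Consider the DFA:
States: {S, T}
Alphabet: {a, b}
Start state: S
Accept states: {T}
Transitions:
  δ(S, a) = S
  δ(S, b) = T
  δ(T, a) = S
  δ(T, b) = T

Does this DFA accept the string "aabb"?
Processing string "aabb":
  S --a--> S
  S --a--> S
  S --b--> T
  T --b--> T
Final state: T
Accept states: {T}
Yes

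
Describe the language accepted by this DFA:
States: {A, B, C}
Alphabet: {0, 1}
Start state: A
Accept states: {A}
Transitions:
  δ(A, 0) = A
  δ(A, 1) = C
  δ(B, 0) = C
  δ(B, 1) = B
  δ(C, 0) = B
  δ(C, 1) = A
Testing a few strings:
  '1' → reject
  '0' → accept
  '01' → reject
  '110' → accept
State roles: A=value ≡ 0 (mod 3); B=value ≡ 2 (mod 3); C=value ≡ 1 (mod 3)
All binary strings representing a multiple of 3 (read in base 2; leading zeros allowed and ε counts as 0)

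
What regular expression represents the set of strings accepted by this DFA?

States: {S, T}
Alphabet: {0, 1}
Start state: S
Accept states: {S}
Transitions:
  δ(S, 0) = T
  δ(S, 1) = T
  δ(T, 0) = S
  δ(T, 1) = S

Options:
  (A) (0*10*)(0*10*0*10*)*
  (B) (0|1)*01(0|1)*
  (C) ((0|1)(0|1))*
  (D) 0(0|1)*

Check each option against the DFA on short strings; one disagreement eliminates an option:
  (A) (0*10*)(0*10*0*10*)*: on ε the DFA stays in S and accepts (S ∈ Accept), but the regex does not match it → eliminate
  (B) (0|1)*01(0|1)*: on ε the DFA stays in S and accepts (S ∈ Accept), but the regex does not match it → eliminate
  (C) ((0|1)(0|1))*: agrees with the DFA on every string of length ≤ 6
  (D) 0(0|1)*: on ε the DFA stays in S and accepts (S ∈ Accept), but the regex does not match it → eliminate
Only (C) is consistent with the DFA.
(C) ((0|1)(0|1))*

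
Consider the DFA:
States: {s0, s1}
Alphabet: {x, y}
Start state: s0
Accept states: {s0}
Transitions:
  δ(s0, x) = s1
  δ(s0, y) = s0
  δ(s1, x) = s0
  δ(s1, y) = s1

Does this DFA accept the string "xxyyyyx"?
Processing string "xxyyyyx":
  s0 --x--> s1
  s1 --x--> s0
  s0 --y--> s0
  s0 --y--> s0
  s0 --y--> s0
  s0 --y--> s0
  s0 --x--> s1
Final state: s1
Accept states: {s0}
No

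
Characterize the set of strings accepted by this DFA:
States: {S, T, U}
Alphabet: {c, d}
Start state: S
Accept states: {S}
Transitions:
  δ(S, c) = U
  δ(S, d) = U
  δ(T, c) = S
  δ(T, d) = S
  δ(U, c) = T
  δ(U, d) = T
Testing a few strings:
  'dcd' → accept
  'ddc' → accept
  'cdcc' → reject
  'd' → reject
State roles: S=length ≡ 0 (mod 3); T=length ≡ 2 (mod 3); U=length ≡ 1 (mod 3)
All strings over {c,d} whose length is a multiple of 3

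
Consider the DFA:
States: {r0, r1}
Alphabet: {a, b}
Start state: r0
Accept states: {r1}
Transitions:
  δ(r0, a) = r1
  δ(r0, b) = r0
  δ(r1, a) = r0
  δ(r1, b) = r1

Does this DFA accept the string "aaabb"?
Processing string "aaabb":
  r0 --a--> r1
  r1 --a--> r0
  r0 --a--> r1
  r1 --b--> r1
  r1 --b--> r1
Final state: r1
Accept states: {r1}
Yes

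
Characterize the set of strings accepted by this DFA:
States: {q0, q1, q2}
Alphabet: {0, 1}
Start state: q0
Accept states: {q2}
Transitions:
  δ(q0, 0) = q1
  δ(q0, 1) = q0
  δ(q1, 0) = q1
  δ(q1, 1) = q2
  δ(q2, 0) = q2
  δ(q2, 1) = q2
Testing a few strings:
  '0' → reject
  '111' → reject
  '1110' → reject
  '1101' → accept
State roles: q0=no 0 seen yet; q1=seen a 0, waiting for 1; q2=substring 01 seen
All binary strings containing the substring 01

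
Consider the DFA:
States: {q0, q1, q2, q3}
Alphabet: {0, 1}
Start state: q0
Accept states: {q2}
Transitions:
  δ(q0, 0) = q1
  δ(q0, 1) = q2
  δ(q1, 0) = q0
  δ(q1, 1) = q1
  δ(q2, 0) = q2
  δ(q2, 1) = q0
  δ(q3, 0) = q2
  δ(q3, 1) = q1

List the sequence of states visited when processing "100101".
read '1': q0 → q2
  read '0': q2 → q2
  read '0': q2 → q2
  read '1': q2 → q0
  read '0': q0 → q1
  read '1': q1 → q1
q0 -> q2 -> q2 -> q2 -> q0 -> q1 -> q1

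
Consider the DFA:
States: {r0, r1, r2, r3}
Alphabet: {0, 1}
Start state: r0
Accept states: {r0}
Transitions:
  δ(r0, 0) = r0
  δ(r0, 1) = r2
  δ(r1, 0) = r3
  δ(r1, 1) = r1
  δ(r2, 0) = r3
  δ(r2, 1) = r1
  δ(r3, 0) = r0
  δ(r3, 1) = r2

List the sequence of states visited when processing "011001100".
read '0': r0 → r0
  read '1': r0 → r2
  read '1': r2 → r1
  read '0': r1 → r3
  read '0': r3 → r0
  read '1': r0 → r2
  read '1': r2 → r1
  read '0': r1 → r3
  read '0': r3 → r0
r0 -> r0 -> r2 -> r1 -> r3 -> r0 -> r2 -> r1 -> r3 -> r0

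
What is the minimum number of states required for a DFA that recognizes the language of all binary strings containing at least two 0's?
By Myhill–Nerode, count the distinguishable equivalence classes: three classes — 0, 1, or ≥2 0's seen.
3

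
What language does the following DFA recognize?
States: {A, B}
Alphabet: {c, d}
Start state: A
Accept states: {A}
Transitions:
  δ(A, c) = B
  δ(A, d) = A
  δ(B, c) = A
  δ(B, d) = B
Testing a few strings:
  'cc' → accept
  'cd' → reject
  'ddd' → accept
  'd' → accept
State roles: A=even number of c's so far; B=odd number of c's so far
All strings over {c,d} with an even number of c's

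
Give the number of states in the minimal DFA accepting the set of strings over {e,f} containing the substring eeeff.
By Myhill–Nerode, count the distinguishable equivalence classes: 6 classes — one per longest suffix of the input that is a prefix of 'eeeff' (lengths 0 through 4), plus an absorbing 'already seen eeeff' class.
6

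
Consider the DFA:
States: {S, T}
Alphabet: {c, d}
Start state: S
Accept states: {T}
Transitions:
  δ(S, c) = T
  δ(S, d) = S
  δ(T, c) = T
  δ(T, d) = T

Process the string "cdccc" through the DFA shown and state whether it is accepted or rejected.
Processing string "cdccc":
  S --c--> T
  T --d--> T
  T --c--> T
  T --c--> T
  T --c--> T
Final state: T
Accept states: {T}
Yes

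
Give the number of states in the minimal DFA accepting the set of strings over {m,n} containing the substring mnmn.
By Myhill–Nerode, count the distinguishable equivalence classes: 5 classes — one per longest suffix of the input that is a prefix of 'mnmn' (lengths 0 through 3), plus an absorbing 'already seen mnmn' class.
5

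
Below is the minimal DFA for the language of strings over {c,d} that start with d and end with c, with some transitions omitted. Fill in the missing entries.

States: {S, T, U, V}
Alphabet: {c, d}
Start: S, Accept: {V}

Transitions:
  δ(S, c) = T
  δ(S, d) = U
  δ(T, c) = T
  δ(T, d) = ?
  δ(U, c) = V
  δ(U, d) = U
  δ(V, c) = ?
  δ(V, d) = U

From the language and accept set, identify what each state tracks — S: no input read; T: started with c (dead); U: started with d, last symbol d; V: started with d, last symbol c.
Each missing δ(q, a) is the state matching the new tracked value after reading a.
δ(T, d) = T; δ(V, c) = V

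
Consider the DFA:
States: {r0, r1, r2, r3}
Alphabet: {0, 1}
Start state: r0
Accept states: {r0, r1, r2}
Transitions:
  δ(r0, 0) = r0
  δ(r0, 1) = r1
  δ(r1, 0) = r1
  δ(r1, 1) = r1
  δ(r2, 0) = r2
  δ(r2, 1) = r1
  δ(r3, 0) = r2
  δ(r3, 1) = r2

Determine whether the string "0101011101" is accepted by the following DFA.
Processing string "0101011101":
  r0 --0--> r0
  r0 --1--> r1
  r1 --0--> r1
  r1 --1--> r1
  r1 --0--> r1
  r1 --1--> r1
  r1 --1--> r1
  r1 --1--> r1
  r1 --0--> r1
  r1 --1--> r1
Final state: r1
Accept states: {r0, r1, r2}
Yes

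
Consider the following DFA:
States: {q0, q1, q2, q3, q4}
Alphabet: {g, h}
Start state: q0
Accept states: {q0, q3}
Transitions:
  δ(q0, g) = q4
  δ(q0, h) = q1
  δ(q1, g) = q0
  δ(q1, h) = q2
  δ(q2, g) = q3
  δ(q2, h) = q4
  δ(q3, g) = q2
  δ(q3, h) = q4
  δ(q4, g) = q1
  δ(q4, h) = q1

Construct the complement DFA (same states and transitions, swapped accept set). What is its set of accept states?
Complement accept states = All states \ Original accept states
= {q0, q1, q2, q3, q4} \ {q0, q3}
{q1, q2, q4}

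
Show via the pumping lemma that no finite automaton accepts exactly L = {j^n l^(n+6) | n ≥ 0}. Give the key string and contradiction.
Assume L is regular with pumping length p. Idea: pumping the j-block breaks the fixed offset of 6.
Choose s = j^p l^(p+6) ∈ L. By the pumping lemma, s = xyz with |xy| ≤ p, |y| > 0, so y = j^k with k ≥ 1. Then xy²z = j^(p+k) l^(p+6). For this to be in L we would need p+6 = (p+k)+6, i.e. k = 0, contradicting k ≥ 1. So xy²z ∉ L.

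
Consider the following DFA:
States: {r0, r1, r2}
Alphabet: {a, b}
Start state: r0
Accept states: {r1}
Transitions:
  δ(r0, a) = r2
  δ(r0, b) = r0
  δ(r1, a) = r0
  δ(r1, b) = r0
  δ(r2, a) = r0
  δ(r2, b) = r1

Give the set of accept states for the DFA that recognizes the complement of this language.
Complement accept states = All states \ Original accept states
= {r0, r1, r2} \ {r1}
{r0, r2}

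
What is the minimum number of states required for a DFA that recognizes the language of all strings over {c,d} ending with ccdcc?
By Myhill–Nerode, count the distinguishable equivalence classes: 6 classes — one per longest suffix of the input that is a prefix of 'ccdcc' (lengths 0 through 5); only the length-5 class is accepting.
6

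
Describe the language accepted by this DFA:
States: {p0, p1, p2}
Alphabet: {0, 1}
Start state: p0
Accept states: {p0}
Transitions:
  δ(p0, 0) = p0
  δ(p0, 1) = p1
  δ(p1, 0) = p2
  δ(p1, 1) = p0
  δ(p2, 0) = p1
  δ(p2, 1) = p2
Testing a few strings:
  '10' → reject
  '01' → reject
  '1' → reject
  '1011' → reject
State roles: p0=value ≡ 0 (mod 3); p1=value ≡ 1 (mod 3); p2=value ≡ 2 (mod 3)
All binary strings representing a multiple of 3 (read in base 2; leading zeros allowed and ε counts as 0)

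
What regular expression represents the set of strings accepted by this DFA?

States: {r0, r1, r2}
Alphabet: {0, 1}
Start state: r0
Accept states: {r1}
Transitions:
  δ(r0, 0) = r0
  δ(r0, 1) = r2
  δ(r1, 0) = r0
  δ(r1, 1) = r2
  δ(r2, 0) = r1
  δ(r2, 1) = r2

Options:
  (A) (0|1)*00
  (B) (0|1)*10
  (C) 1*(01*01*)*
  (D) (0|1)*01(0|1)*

Check each option against the DFA on short strings; one disagreement eliminates an option:
  (A) (0|1)*00: on '00' the DFA goes r0 → r0 → r0 and rejects (r0 ∉ Accept), but the regex matches it → eliminate
  (B) (0|1)*10: agrees with the DFA on every string of length ≤ 6
  (C) 1*(01*01*)*: on ε the DFA stays in r0 and rejects (r0 ∉ Accept), but the regex matches it → eliminate
  (D) (0|1)*01(0|1)*: on '01' the DFA goes r0 → r0 → r2 and rejects (r2 ∉ Accept), but the regex matches it → eliminate
Only (B) is consistent with the DFA.
(B) (0|1)*10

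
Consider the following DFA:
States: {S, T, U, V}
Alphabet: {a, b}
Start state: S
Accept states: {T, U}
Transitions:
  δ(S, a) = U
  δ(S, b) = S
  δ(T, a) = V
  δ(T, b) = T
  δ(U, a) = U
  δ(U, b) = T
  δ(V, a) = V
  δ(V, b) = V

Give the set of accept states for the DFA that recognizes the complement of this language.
Complement accept states = All states \ Original accept states
= {S, T, U, V} \ {T, U}
{S, V}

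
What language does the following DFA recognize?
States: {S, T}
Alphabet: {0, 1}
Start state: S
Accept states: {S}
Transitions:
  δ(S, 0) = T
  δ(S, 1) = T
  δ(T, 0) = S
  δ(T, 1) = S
Testing a few strings:
  '110' → reject
  '00' → accept
  '11' → accept
  '01' → accept
State roles: S=even length so far; T=odd length so far
All binary strings of even length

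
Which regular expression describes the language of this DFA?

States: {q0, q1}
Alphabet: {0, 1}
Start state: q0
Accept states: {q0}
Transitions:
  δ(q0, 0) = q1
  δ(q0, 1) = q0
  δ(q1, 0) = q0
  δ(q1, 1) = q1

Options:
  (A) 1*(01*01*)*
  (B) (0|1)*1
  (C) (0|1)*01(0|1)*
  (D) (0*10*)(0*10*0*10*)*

Check each option against the DFA on short strings; one disagreement eliminates an option:
  (A) 1*(01*01*)*: agrees with the DFA on every string of length ≤ 6
  (B) (0|1)*1: on ε the DFA stays in q0 and accepts (q0 ∈ Accept), but the regex does not match it → eliminate
  (C) (0|1)*01(0|1)*: on ε the DFA stays in q0 and accepts (q0 ∈ Accept), but the regex does not match it → eliminate
  (D) (0*10*)(0*10*0*10*)*: on ε the DFA stays in q0 and accepts (q0 ∈ Accept), but the regex does not match it → eliminate
Only (A) is consistent with the DFA.
(A) 1*(01*01*)*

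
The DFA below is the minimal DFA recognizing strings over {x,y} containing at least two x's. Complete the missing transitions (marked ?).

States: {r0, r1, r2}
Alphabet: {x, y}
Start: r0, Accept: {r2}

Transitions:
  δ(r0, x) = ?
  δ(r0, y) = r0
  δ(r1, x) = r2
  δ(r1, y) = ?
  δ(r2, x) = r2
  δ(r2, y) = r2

From the language and accept set, identify what each state tracks — r0: zero x's seen; r1: one x seen; r2: ≥ two x's seen.
Each missing δ(q, a) is the state matching the new tracked value after reading a.
δ(r0, x) = r1; δ(r1, y) = r1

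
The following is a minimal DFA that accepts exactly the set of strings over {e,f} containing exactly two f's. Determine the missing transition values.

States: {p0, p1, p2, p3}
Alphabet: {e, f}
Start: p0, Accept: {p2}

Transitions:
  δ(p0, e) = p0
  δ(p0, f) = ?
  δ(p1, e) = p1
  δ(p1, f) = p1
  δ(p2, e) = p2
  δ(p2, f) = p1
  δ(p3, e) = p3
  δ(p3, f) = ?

From the language and accept set, identify what each state tracks — p0: zero f's; p1: ≥ three f's (dead); p2: two f's; p3: one f.
Each missing δ(q, a) is the state matching the new tracked value after reading a.
δ(p0, f) = p3; δ(p3, f) = p2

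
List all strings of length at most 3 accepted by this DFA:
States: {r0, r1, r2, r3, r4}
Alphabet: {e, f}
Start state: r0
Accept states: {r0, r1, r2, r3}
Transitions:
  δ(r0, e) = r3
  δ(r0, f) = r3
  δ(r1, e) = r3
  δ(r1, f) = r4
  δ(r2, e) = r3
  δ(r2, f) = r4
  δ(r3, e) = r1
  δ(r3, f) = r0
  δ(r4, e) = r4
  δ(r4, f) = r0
ε, e, f, ee, ef, fe, ff, eee, efe, eff, fee, ffe, fff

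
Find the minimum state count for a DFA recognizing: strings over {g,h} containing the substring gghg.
By Myhill–Nerode, count the distinguishable equivalence classes: 5 classes — one per longest suffix of the input that is a prefix of 'gghg' (lengths 0 through 3), plus an absorbing 'already seen gghg' class.
5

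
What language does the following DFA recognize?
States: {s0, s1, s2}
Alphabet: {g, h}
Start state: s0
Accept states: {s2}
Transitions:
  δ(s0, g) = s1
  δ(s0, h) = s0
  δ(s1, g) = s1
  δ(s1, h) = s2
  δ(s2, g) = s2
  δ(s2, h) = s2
Testing a few strings:
  'hhhg' → reject
  'hghh' → accept
  'h' → reject
  'hhh' → reject
State roles: s0=no g seen yet; s1=seen a g, waiting for h; s2=substring gh seen
All strings over {g,h} containing the substring gh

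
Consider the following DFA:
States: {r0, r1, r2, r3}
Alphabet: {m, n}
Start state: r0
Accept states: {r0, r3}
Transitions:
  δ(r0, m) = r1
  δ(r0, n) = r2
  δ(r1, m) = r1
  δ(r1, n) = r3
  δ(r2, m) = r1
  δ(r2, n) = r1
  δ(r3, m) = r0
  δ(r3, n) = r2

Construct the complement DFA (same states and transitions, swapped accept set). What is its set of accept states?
Complement accept states = All states \ Original accept states
= {r0, r1, r2, r3} \ {r0, r3}
{r1, r2}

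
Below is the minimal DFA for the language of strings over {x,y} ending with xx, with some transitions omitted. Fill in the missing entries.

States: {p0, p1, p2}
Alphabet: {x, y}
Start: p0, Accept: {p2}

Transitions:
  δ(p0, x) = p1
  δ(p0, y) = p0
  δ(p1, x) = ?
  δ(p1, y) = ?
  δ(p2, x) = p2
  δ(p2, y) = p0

From the language and accept set, identify what each state tracks — p0: last symbol not x; p1: one trailing x; p2: two trailing x's.
Each missing δ(q, a) is the state matching the new tracked value after reading a.
δ(p1, x) = p2; δ(p1, y) = p0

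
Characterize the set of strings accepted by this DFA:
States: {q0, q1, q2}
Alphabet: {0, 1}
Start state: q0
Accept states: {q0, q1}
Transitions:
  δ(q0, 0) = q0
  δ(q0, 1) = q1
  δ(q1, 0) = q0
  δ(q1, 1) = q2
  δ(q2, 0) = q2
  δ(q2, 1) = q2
Testing a few strings:
  '11' → reject
  '0001' → accept
  '001' → accept
  '00' → accept
State roles: q0=last symbol not 1 (ok); q1=last symbol 1 (ok); q2=saw 11 (dead)
All binary strings with no two consecutive 1's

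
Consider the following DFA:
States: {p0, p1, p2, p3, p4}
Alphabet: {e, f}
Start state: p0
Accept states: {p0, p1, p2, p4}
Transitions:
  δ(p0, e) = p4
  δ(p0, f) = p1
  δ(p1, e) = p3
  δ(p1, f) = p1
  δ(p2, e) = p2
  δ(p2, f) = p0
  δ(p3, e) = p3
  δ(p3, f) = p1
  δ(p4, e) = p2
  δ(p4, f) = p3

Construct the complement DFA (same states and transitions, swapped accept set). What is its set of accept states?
Complement accept states = All states \ Original accept states
= {p0, p1, p2, p3, p4} \ {p0, p1, p2, p4}
{p3}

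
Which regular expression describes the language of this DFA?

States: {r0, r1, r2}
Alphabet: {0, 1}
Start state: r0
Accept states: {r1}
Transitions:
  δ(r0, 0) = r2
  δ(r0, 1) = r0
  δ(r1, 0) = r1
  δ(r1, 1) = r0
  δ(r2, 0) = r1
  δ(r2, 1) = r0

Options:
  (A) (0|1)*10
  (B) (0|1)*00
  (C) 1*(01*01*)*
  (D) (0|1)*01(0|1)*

Check each option against the DFA on short strings; one disagreement eliminates an option:
  (A) (0|1)*10: on '00' the DFA goes r0 → r2 → r1 and accepts (r1 ∈ Accept), but the regex does not match it → eliminate
  (B) (0|1)*00: agrees with the DFA on every string of length ≤ 6
  (C) 1*(01*01*)*: on ε the DFA stays in r0 and rejects (r0 ∉ Accept), but the regex matches it → eliminate
  (D) (0|1)*01(0|1)*: on '00' the DFA goes r0 → r2 → r1 and accepts (r1 ∈ Accept), but the regex does not match it → eliminate
Only (B) is consistent with the DFA.
(B) (0|1)*00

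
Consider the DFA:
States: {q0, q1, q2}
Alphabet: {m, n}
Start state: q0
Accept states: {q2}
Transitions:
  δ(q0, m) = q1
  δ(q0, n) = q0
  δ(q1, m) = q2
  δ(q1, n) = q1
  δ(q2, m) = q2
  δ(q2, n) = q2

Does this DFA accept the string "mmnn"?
Processing string "mmnn":
  q0 --m--> q1
  q1 --m--> q2
  q2 --n--> q2
  q2 --n--> q2
Final state: q2
Accept states: {q2}
Yes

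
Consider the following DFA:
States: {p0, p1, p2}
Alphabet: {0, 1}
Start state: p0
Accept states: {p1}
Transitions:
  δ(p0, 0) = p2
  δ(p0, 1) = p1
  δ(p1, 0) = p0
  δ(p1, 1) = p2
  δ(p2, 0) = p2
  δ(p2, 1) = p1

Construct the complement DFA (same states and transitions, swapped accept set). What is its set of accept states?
Complement accept states = All states \ Original accept states
= {p0, p1, p2} \ {p1}
{p0, p2}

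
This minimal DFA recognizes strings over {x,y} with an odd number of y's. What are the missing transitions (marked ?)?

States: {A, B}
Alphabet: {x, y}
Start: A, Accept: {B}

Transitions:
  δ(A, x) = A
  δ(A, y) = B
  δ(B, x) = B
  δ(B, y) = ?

From the language and accept set, identify what each state tracks — A: even number of y's so far; B: odd number of y's so far.
Each missing δ(q, a) is the state matching the new tracked value after reading a.
δ(B, y) = A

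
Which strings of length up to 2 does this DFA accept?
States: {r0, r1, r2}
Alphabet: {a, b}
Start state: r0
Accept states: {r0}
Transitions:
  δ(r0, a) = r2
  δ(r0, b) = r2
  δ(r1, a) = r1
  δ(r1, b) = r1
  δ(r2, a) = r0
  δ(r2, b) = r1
ε, aa, ba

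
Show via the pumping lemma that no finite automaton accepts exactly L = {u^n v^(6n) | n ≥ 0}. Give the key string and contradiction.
Assume L is regular with pumping length p. Idea: pumping the u-block breaks the 1:6 ratio.
Choose s = u^p v^(6p) (length 7p ≥ p). By the pumping lemma, s = xyz with |xy| ≤ p, |y| > 0, so y = u^k with k ≥ 1. Then xy²z = u^(p+k) v^(6p). For this to be in L we would need 6p = 6(p+k), i.e. 6k = 0, contradicting k ≥ 1. So xy²z ∉ L.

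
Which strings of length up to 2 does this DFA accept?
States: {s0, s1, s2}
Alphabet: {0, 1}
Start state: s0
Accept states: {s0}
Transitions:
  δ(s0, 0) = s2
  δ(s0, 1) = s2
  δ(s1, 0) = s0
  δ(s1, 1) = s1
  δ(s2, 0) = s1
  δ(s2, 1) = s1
ε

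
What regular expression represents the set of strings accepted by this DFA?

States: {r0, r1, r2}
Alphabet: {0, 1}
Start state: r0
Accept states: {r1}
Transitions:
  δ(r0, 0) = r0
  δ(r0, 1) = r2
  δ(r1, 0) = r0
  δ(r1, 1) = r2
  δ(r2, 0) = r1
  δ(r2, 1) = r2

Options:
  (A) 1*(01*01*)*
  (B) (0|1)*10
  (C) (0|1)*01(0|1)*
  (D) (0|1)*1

Check each option against the DFA on short strings; one disagreement eliminates an option:
  (A) 1*(01*01*)*: on ε the DFA stays in r0 and rejects (r0 ∉ Accept), but the regex matches it → eliminate
  (B) (0|1)*10: agrees with the DFA on every string of length ≤ 6
  (C) (0|1)*01(0|1)*: on '01' the DFA goes r0 → r0 → r2 and rejects (r2 ∉ Accept), but the regex matches it → eliminate
  (D) (0|1)*1: on '1' the DFA goes r0 → r2 and rejects (r2 ∉ Accept), but the regex matches it → eliminate
Only (B) is consistent with the DFA.
(B) (0|1)*10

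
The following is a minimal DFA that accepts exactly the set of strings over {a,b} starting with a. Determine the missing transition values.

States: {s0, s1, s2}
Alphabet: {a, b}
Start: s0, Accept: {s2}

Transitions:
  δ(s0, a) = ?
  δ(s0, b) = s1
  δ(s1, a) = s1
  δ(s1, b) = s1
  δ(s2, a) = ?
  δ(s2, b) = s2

From the language and accept set, identify what each state tracks — s0: no input read; s1: started with b (dead); s2: started with a.
Each missing δ(q, a) is the state matching the new tracked value after reading a.
δ(s0, a) = s2; δ(s2, a) = s2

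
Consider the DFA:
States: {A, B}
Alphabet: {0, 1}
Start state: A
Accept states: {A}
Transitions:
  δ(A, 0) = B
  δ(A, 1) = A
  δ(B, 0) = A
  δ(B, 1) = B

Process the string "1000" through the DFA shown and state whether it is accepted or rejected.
Processing string "1000":
  A --1--> A
  A --0--> B
  B --0--> A
  A --0--> B
Final state: B
Accept states: {A}
No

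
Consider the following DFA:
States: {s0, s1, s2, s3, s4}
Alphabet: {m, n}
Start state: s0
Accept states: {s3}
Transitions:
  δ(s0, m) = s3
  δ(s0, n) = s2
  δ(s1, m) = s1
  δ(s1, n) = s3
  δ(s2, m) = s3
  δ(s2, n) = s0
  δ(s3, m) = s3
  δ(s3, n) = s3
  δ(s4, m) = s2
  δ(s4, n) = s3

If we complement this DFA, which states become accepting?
Complement accept states = All states \ Original accept states
= {s0, s1, s2, s3, s4} \ {s3}
{s0, s1, s2, s4}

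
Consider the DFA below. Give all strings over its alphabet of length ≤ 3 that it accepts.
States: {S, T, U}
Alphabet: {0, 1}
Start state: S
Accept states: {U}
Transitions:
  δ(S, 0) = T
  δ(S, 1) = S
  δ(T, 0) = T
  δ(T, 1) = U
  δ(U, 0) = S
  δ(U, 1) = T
01, 001, 101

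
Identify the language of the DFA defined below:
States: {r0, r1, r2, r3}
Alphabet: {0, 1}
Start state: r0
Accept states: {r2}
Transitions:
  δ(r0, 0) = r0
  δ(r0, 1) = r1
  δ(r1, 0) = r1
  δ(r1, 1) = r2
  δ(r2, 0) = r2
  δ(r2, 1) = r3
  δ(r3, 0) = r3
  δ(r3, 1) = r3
Testing a few strings:
  '1001' → accept
  '1' → reject
  '11' → accept
  '1111' → reject
State roles: r0=zero 1's; r1=one 1; r2=two 1's; r3=≥ three 1's (dead)
All binary strings containing exactly two 1's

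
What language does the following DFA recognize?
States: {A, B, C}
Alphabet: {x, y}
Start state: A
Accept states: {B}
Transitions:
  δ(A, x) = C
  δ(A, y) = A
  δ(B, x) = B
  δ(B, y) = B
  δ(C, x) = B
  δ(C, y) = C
Testing a few strings:
  'x' → reject
  'xx' → accept
  'y' → reject
  'yx' → reject
State roles: A=zero x's seen; B=≥ two x's seen; C=one x seen
All strings over {x,y} containing at least two x's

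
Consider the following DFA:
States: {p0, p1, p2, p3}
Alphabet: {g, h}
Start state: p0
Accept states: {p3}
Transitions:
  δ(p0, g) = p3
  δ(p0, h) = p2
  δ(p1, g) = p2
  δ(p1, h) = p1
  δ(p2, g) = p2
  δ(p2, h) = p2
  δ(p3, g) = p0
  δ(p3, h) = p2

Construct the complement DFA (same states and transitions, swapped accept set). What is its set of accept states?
Complement accept states = All states \ Original accept states
= {p0, p1, p2, p3} \ {p3}
{p0, p1, p2}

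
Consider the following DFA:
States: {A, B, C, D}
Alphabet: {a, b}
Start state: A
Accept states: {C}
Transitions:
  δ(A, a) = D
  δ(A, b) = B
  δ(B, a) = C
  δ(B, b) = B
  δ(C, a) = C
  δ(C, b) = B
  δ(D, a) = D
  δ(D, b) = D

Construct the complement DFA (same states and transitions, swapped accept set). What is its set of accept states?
Complement accept states = All states \ Original accept states
= {A, B, C, D} \ {C}
{A, B, D}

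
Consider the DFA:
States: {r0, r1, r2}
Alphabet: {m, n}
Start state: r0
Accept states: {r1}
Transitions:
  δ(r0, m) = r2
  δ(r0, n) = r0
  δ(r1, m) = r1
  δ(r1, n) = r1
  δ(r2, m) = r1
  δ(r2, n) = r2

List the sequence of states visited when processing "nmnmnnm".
read 'n': r0 → r0
  read 'm': r0 → r2
  read 'n': r2 → r2
  read 'm': r2 → r1
  read 'n': r1 → r1
  read 'n': r1 → r1
  read 'm': r1 → r1
r0 -> r0 -> r2 -> r2 -> r1 -> r1 -> r1 -> r1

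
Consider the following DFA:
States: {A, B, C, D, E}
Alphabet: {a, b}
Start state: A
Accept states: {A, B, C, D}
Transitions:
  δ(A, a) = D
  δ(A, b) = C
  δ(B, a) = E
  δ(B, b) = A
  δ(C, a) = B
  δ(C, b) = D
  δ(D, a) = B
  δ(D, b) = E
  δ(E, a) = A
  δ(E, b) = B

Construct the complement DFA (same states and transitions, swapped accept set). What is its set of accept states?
Complement accept states = All states \ Original accept states
= {A, B, C, D, E} \ {A, B, C, D}
{E}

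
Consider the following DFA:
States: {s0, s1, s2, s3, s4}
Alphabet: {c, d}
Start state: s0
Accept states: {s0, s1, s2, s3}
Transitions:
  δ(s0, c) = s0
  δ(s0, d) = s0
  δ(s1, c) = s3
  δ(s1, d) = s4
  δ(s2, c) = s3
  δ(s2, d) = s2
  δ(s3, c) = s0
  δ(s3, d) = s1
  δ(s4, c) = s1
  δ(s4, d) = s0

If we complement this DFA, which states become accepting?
Complement accept states = All states \ Original accept states
= {s0, s1, s2, s3, s4} \ {s0, s1, s2, s3}
{s4}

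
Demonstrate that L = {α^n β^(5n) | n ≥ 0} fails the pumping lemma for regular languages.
Assume L is regular with pumping length p. Idea: pumping the α-block breaks the 1:5 ratio.
Choose s = α^p β^(5p) (length 6p ≥ p). By the pumping lemma, s = xyz with |xy| ≤ p, |y| > 0, so y = α^k with k ≥ 1. Then xy²z = α^(p+k) β^(5p). For this to be in L we would need 5p = 5(p+k), i.e. 5k = 0, contradicting k ≥ 1. So xy²z ∉ L.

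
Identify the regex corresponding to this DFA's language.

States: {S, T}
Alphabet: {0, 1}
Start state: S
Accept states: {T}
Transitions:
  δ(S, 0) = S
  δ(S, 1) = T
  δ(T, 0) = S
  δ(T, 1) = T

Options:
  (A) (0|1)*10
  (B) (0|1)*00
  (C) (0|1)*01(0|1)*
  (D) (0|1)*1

Check each option against the DFA on short strings; one disagreement eliminates an option:
  (A) (0|1)*10: on '1' the DFA goes S → T and accepts (T ∈ Accept), but the regex does not match it → eliminate
  (B) (0|1)*00: on '1' the DFA goes S → T and accepts (T ∈ Accept), but the regex does not match it → eliminate
  (C) (0|1)*01(0|1)*: on '1' the DFA goes S → T and accepts (T ∈ Accept), but the regex does not match it → eliminate
  (D) (0|1)*1: agrees with the DFA on every string of length ≤ 6
Only (D) is consistent with the DFA.
(D) (0|1)*1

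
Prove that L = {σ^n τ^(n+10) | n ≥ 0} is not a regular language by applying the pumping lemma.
Assume L is regular with pumping length p. Idea: pumping the σ-block breaks the fixed offset of 10.
Choose s = σ^p τ^(p+10) ∈ L. By the pumping lemma, s = xyz with |xy| ≤ p, |y| > 0, so y = σ^k with k ≥ 1. Then xy²z = σ^(p+k) τ^(p+10). For this to be in L we would need p+10 = (p+k)+10, i.e. k = 0, contradicting k ≥ 1. So xy²z ∉ L.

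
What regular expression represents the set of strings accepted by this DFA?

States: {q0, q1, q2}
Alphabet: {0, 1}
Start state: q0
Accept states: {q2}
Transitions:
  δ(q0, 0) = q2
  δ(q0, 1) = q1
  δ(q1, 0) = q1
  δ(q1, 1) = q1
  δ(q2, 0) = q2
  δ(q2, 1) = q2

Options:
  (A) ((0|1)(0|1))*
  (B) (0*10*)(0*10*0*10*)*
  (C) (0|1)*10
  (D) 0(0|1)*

Check each option against the DFA on short strings; one disagreement eliminates an option:
  (A) ((0|1)(0|1))*: on ε the DFA stays in q0 and rejects (q0 ∉ Accept), but the regex matches it → eliminate
  (B) (0*10*)(0*10*0*10*)*: on '0' the DFA goes q0 → q2 and accepts (q2 ∈ Accept), but the regex does not match it → eliminate
  (C) (0|1)*10: on '0' the DFA goes q0 → q2 and accepts (q2 ∈ Accept), but the regex does not match it → eliminate
  (D) 0(0|1)*: agrees with the DFA on every string of length ≤ 6
Only (D) is consistent with the DFA.
(D) 0(0|1)*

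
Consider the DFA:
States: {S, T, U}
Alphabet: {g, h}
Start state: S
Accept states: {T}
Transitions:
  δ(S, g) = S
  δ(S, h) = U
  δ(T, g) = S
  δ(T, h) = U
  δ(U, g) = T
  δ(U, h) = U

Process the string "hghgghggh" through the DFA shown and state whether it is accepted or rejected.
Processing string "hghgghggh":
  S --h--> U
  U --g--> T
  T --h--> U
  U --g--> T
  T --g--> S
  S --h--> U
  U --g--> T
  T --g--> S
  S --h--> U
Final state: U
Accept states: {T}
No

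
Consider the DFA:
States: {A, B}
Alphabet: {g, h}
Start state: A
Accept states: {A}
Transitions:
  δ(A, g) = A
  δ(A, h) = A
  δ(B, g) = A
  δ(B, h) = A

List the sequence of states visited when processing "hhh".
read 'h': A → A
  read 'h': A → A
  read 'h': A → A
A -> A -> A -> A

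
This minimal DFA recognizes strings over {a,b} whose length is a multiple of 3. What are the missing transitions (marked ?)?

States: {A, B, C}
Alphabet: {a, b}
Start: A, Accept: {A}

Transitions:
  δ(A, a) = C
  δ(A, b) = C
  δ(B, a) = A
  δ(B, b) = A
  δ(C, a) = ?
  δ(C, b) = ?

From the language and accept set, identify what each state tracks — A: length ≡ 0 (mod 3); B: length ≡ 2 (mod 3); C: length ≡ 1 (mod 3).
Each missing δ(q, a) is the state matching the new tracked value after reading a.
δ(C, a) = B; δ(C, b) = B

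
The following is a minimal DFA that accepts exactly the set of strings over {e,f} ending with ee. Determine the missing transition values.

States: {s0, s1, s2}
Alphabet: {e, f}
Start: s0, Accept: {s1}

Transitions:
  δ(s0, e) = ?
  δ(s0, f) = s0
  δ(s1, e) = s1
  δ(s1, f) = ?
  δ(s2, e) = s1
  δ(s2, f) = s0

From the language and accept set, identify what each state tracks — s0: last symbol not e; s1: two trailing e's; s2: one trailing e.
Each missing δ(q, a) is the state matching the new tracked value after reading a.
δ(s0, e) = s2; δ(s1, f) = s0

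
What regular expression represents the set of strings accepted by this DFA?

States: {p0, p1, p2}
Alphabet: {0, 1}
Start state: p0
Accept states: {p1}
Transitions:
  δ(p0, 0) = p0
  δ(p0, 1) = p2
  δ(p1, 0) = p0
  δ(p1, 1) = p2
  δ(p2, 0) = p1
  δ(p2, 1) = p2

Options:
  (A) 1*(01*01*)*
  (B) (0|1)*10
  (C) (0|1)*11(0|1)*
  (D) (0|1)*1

Check each option against the DFA on short strings; one disagreement eliminates an option:
  (A) 1*(01*01*)*: on ε the DFA stays in p0 and rejects (p0 ∉ Accept), but the regex matches it → eliminate
  (B) (0|1)*10: agrees with the DFA on every string of length ≤ 6
  (C) (0|1)*11(0|1)*: on '10' the DFA goes p0 → p2 → p1 and accepts (p1 ∈ Accept), but the regex does not match it → eliminate
  (D) (0|1)*1: on '1' the DFA goes p0 → p2 and rejects (p2 ∉ Accept), but the regex matches it → eliminate
Only (B) is consistent with the DFA.
(B) (0|1)*10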